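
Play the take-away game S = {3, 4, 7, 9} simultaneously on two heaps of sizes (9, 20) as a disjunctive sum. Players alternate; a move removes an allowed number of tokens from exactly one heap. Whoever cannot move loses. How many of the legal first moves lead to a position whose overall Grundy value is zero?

2

All heaps use S = {3, 4, 7, 9}:
n :  0  1  2  3  4  5  6  7  8  9 10 11 12 13 14 15 16 17 18 19 20
G :  0  0  0  1  1  1  2  2  2  3  3  3  0  0  0  1  1  1  2  2  2
Heap A: G(9) = 3.
Heap B: G(20) = 2.
Combined Grundy value = 3 ⊕ 2 = 1.
A winning move leaves total XOR = 0, i.e. changes one component's Grundy value g to g ⊕ X where X is the current total.
Heap A: need g' = 3⊕1 = 2. Options: 9−3→G=2, 9−4→G=1, 9−7→G=0, 9−9→G=0. Hits: 1.
Heap B: need g' = 2⊕1 = 3. Options: 20−3→G=1, 20−4→G=1, 20−7→G=0, 20−9→G=3. Hits: 1.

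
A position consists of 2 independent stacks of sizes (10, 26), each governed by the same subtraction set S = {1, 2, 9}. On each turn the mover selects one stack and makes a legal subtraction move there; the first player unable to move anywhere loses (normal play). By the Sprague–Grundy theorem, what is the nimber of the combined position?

All stacks use S = {1, 2, 9}:
n :  0  1  2  3  4  5  6  7  8  9 10 11 12 13 14 15 16 17 18 19 20 21 22 23 24 25 26
G :  0  1  2  0  1  2  0  1  2  3  0  1  2  0  1  2  0  1  2  3  0  1  2  0  1  2  0
Stack A: G(10) = 0.
Stack B: G(26) = 0.
Combined Grundy value = 0 ⊕ 0 = 0.

0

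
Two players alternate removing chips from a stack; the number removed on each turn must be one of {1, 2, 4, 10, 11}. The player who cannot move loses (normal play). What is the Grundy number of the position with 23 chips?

G(0) = 0
G(1) = mex{0} = 1
G(2) = mex{1,0} = 2
G(3) = mex{2,1} = 0
G(4) = mex{0,2,0} = 1
G(5) = mex{1,0,1} = 2
G(6) = mex{2,1,2} = 0
G(7) = mex{0,2,0} = 1
G(8) = mex{1,0,1} = 2
G(9) = mex{2,1,2} = 0
G(10) = mex{0,2,0,0} = 1
G(11) = mex{1,0,1,1,0} = 2
G(12) = mex{2,1,2,2,1} = 0
G(13) = mex{0,2,0,0,2} = 1
G(14) = mex{1,0,1,1,0} = 2
G(15) = mex{2,1,2,2,1} = 0
G(16) = mex{0,2,0,0,2} = 1
G(17) = mex{1,0,1,1,0} = 2
G(18) = mex{2,1,2,2,1} = 0
G(19) = mex{0,2,0,0,2} = 1
G(20) = mex{1,0,1,1,0} = 2
G(21) = mex{2,1,2,2,1} = 0
G(22) = mex{0,2,0,0,2} = 1
G(23) = mex{1,0,1,1,0} = 2

2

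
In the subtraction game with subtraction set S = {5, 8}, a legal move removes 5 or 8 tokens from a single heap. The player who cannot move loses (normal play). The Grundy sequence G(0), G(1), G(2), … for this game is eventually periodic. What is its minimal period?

13

G(0) = 0
G(1) = mex{} = 0
G(2) = mex{} = 0
G(3) = mex{} = 0
G(4) = mex{} = 0
G(5) = mex{0} = 1
G(6) = mex{0} = 1
G(7) = mex{0} = 1
G(8) = mex{0,0} = 1
G(9) = mex{0,0} = 1
G(10) = mex{1,0} = 2
G(11) = mex{1,0} = 2
G(12) = mex{1,0} = 2
G(13) = mex{1,1} = 0
G(14) = mex{1,1} = 0
G(15) = mex{2,1} = 0
G(16) = mex{2,1} = 0
G(17) = mex{2,1} = 0
G(18) = mex{0,2} = 1
G(19) = mex{0,2} = 1
G(20) = mex{0,2} = 1
G(21) = mex{0,0} = 1
G(22) = mex{0,0} = 1
G(23) = mex{1,0} = 2
G(24) = mex{1,0} = 2
G(25) = mex{1,0} = 2
G(26) = mex{1,1} = 0
G(27) = mex{1,1} = 0
G(n+13) = G(n) holds for n = 0,…,7 (a full window of length max(S) = 8), so the sequence is purely periodic with period 13.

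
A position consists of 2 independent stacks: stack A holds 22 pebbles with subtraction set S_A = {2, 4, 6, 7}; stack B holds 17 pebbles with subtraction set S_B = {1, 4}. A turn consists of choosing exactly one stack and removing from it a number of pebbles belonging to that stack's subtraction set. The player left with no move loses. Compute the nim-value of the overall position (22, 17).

Stack A, S = {2, 4, 6, 7}:
n :  0  1  2  3  4  5  6  7  8  9 10 11 12 13 14 15 16 17 18 19 20 21 22
G :  0  0  1  1  2  2  3  3  4  0  0  1  1  2  2  3  3  4  0  0  1  1  2
G_A(22) = 2.
Stack B, S = {1, 4}:
n :  0  1  2  3  4  5  6  7  8  9 10 11 12 13 14 15 16 17
G :  0  1  0  1  2  0  1  0  1  2  0  1  0  1  2  0  1  0
G_B(17) = 0.
Combined Grundy value = 2 ⊕ 0 = 2.

2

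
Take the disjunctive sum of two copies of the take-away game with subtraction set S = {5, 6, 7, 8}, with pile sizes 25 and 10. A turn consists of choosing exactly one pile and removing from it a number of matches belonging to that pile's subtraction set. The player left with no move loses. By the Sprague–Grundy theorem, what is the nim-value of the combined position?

0

All piles use S = {5, 6, 7, 8}:
n :  0  1  2  3  4  5  6  7  8  9 10 11 12 13 14 15 16 17 18 19 20 21 22 23 24 25
G :  0  0  0  0  0  1  1  1  1  1  2  2  2  0  0  0  0  0  1  1  1  1  1  2  2  2
Pile A: G(25) = 2.
Pile B: G(10) = 2.
Combined Grundy value = 2 ⊕ 2 = 0.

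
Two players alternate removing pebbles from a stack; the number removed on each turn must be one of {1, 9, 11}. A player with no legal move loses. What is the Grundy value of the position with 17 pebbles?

n :  0  1  2  3  4  5  6  7  8  9 10 11 12 13 14 15 16 17
G :  0  1  0  1  0  1  0  1  0  1  0  1  0  1  0  1  0  1

1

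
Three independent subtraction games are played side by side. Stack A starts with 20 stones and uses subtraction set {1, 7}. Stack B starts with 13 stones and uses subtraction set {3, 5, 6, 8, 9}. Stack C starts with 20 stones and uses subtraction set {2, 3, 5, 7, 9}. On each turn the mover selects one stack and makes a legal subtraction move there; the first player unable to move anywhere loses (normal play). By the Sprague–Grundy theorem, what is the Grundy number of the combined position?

Stack A, S = {1, 7}:
G(0) = 0
G(1) = mex{0} = 1
G(2) = mex{1} = 0
G(3) = mex{0} = 1
G(4) = mex{1} = 0
G(5) = mex{0} = 1
G(6) = mex{1} = 0
G(7) = mex{0,0} = 1
G(8) = mex{1,1} = 0
G(9) = mex{0,0} = 1
G(10) = mex{1,1} = 0
G(11) = mex{0,0} = 1
G(12) = mex{1,1} = 0
G(13) = mex{0,0} = 1
G(14) = mex{1,1} = 0
G(15) = mex{0,0} = 1
G(16) = mex{1,1} = 0
G(17) = mex{0,0} = 1
G(18) = mex{1,1} = 0
G(19) = mex{0,0} = 1
G(20) = mex{1,1} = 0
G_A(20) = 0.
Stack B, S = {3, 5, 6, 8, 9}:
G(0) = 0
G(1) = mex{} = 0
G(2) = mex{} = 0
G(3) = mex{0} = 1
G(4) = mex{0} = 1
G(5) = mex{0,0} = 1
G(6) = mex{1,0,0} = 2
G(7) = mex{1,0,0} = 2
G(8) = mex{1,1,0,0} = 2
G(9) = mex{2,1,1,0,0} = 3
G(10) = mex{2,1,1,0,0} = 3
G(11) = mex{2,2,1,1,0} = 3
G(12) = mex{3,2,2,1,1} = 0
G(13) = mex{3,2,2,1,1} = 0
G_B(13) = 0.
Stack C, S = {2, 3, 5, 7, 9}:
n :  0  1  2  3  4  5  6  7  8  9 10 11 12 13 14 15 16 17 18 19 20
G :  0  0  1  1  2  2  3  3  4  4  5  0  0  1  1  2  2  3  3  4  4
G_C(20) = 4.
Combined Grundy value = 0 ⊕ 0 ⊕ 4 = 4.

4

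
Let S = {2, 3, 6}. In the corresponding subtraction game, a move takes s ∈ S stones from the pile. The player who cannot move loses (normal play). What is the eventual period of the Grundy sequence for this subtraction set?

n :  0  1  2  3  4  5  6  7  8  9 10 11 12 13 14 15 16 17 18 19
G :  0  0  1  1  2  0  3  1  2  0  0  1  1  2  0  3  1  2  0  0
G(n+9) = G(n) holds for n = 0,…,5 (a full window of length max(S) = 6), so the sequence is purely periodic with period 9.

9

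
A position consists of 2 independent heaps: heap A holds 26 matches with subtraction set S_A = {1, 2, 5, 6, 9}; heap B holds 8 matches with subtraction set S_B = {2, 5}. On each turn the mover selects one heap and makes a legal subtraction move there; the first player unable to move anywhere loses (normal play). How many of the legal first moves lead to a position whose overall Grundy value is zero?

3

Heap A, S = {1, 2, 5, 6, 9}:
n :  0  1  2  3  4  5  6  7  8  9 10 11 12 13 14 15 16 17 18 19 20 21 22 23 24 25 26
G :  0  1  2  0  1  2  3  0  1  2  0  1  2  3  0  1  2  0  1  2  3  0  1  2  0  1  2
G_A(26) = 2.
Heap B, S = {2, 5}:
n : 0 1 2 3 4 5 6 7 8
G : 0 0 1 1 0 2 1 0 0
G_B(8) = 0.
Combined Grundy value = 2 ⊕ 0 = 2.
A winning move leaves total XOR = 0, i.e. changes one component's Grundy value g to g ⊕ X where X is the current total.
Heap A: need g' = 2⊕2 = 0. Options: 26−1→G=1, 26−2→G=0, 26−5→G=0, 26−6→G=3, 26−9→G=0. Hits: 3.
Heap B: need g' = 0⊕2 = 2. Options: 8−2→G=1, 8−5→G=1. Hits: 0.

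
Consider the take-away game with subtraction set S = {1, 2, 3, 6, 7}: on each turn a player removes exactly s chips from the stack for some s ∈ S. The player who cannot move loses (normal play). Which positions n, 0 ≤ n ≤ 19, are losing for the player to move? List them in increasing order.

n :  0  1  2  3  4  5  6  7  8  9 10 11 12 13 14 15 16 17 18 19
G :  0  1  2  3  0  1  2  3  0  1  2  3  0  1  2  3  0  1  2  3
P-positions are exactly the n with G(n) = 0.

0, 4, 8, 12, 16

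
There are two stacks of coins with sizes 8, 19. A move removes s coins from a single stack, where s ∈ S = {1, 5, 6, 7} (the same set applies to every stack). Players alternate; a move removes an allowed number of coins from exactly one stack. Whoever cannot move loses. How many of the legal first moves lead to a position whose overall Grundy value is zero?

2

All stacks use S = {1, 5, 6, 7}:
n :  0  1  2  3  4  5  6  7  8  9 10 11 12 13 14 15 16 17 18 19
G :  0  1  0  1  0  1  2  3  2  3  2  3  0  1  0  1  0  1  2  3
Stack A: G(8) = 2.
Stack B: G(19) = 3.
Combined Grundy value = 2 ⊕ 3 = 1.
A winning move leaves total XOR = 0, i.e. changes one component's Grundy value g to g ⊕ X where X is the current total.
Stack A: need g' = 2⊕1 = 3. Options: 8−1→G=3, 8−5→G=1, 8−6→G=0, 8−7→G=1. Hits: 1.
Stack B: need g' = 3⊕1 = 2. Options: 19−1→G=2, 19−5→G=0, 19−6→G=1, 19−7→G=0. Hits: 1.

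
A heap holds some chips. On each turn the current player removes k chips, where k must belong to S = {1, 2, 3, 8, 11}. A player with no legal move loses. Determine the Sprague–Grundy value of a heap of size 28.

1

n :  0  1  2  3  4  5  6  7  8  9 10 11 12 13 14 15 16 17 18 19 20 21 22 23 24 25 26 27 28
G :  0  1  2  3  0  1  2  3  4  0  1  2  3  0  1  2  3  4  0  1  2  3  0  1  2  3  4  0  1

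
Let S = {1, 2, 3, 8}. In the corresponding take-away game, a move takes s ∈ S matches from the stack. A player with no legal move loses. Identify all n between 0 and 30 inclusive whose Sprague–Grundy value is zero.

0, 4, 9, 13, 18, 22, 27

G(0) = 0
G(1) = mex{0} = 1
G(2) = mex{1,0} = 2
G(3) = mex{2,1,0} = 3
G(4) = mex{3,2,1} = 0
G(5) = mex{0,3,2} = 1
G(6) = mex{1,0,3} = 2
G(7) = mex{2,1,0} = 3
G(8) = mex{3,2,1,0} = 4
G(9) = mex{4,3,2,1} = 0
G(10) = mex{0,4,3,2} = 1
G(11) = mex{1,0,4,3} = 2
G(12) = mex{2,1,0,0} = 3
G(13) = mex{3,2,1,1} = 0
G(14) = mex{0,3,2,2} = 1
G(15) = mex{1,0,3,3} = 2
G(16) = mex{2,1,0,4} = 3
G(17) = mex{3,2,1,0} = 4
G(18) = mex{4,3,2,1} = 0
G(19) = mex{0,4,3,2} = 1
G(20) = mex{1,0,4,3} = 2
G(21) = mex{2,1,0,0} = 3
G(22) = mex{3,2,1,1} = 0
G(23) = mex{0,3,2,2} = 1
G(24) = mex{1,0,3,3} = 2
G(25) = mex{2,1,0,4} = 3
G(26) = mex{3,2,1,0} = 4
G(27) = mex{4,3,2,1} = 0
G(28) = mex{0,4,3,2} = 1
G(29) = mex{1,0,4,3} = 2
G(30) = mex{2,1,0,0} = 3
P-positions are exactly the n with G(n) = 0.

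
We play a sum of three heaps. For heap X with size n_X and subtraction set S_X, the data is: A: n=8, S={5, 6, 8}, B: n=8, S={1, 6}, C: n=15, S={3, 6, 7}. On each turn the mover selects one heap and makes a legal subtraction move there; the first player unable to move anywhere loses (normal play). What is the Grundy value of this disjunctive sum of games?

Heap A, S = {5, 6, 8}:
n : 0 1 2 3 4 5 6 7 8
G : 0 0 0 0 0 1 1 1 1
G_A(8) = 1.
Heap B, S = {1, 6}:
G(0) = 0
G(1) = mex{0} = 1
G(2) = mex{1} = 0
G(3) = mex{0} = 1
G(4) = mex{1} = 0
G(5) = mex{0} = 1
G(6) = mex{1,0} = 2
G(7) = mex{2,1} = 0
G(8) = mex{0,0} = 1
G_B(8) = 1.
Heap C, S = {3, 6, 7}:
n :  0  1  2  3  4  5  6  7  8  9 10 11 12 13 14 15
G :  0  0  0  1  1  1  2  2  2  3  0  0  0  1  1  1
G_C(15) = 1.
Combined Grundy value = 1 ⊕ 1 ⊕ 1 = 1.

1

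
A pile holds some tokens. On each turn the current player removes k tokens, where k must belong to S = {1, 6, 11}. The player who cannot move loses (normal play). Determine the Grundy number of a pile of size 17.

G(0) = 0
G(1) = mex{0} = 1
G(2) = mex{1} = 0
G(3) = mex{0} = 1
G(4) = mex{1} = 0
G(5) = mex{0} = 1
G(6) = mex{1,0} = 2
G(7) = mex{2,1} = 0
G(8) = mex{0,0} = 1
G(9) = mex{1,1} = 0
G(10) = mex{0,0} = 1
G(11) = mex{1,1,0} = 2
G(12) = mex{2,2,1} = 0
G(13) = mex{0,0,0} = 1
G(14) = mex{1,1,1} = 0
G(15) = mex{0,0,0} = 1
G(16) = mex{1,1,1} = 0
G(17) = mex{0,2,2} = 1

1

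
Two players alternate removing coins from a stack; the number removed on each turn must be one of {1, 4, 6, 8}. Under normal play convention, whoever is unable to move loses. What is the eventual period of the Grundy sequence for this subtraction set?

n :  0  1  2  3  4  5  6  7  8  9 10 11 12 13 14 15 16 17 18 19 20 21 22 23 24 25
G :  0  1  0  1  2  0  1  0  1  2  3  2  0  1  0  1  2  0  1  0  1  2  3  2  0  1
G(n+12) = G(n) holds for n = 0,…,7 (a full window of length max(S) = 8), so the sequence is purely periodic with period 12.

12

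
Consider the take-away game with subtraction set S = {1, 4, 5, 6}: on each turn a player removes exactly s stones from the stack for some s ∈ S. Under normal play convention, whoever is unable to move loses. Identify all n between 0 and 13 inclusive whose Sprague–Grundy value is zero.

0, 2, 9, 11

n :  0  1  2  3  4  5  6  7  8  9 10 11 12 13
G :  0  1  0  1  2  3  2  3  4  0  1  0  1  2
P-positions are exactly the n with G(n) = 0.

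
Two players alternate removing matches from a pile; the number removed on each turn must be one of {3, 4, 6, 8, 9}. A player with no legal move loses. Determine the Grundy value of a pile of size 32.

2

G(0) = 0
G(1) = mex{} = 0
G(2) = mex{} = 0
G(3) = mex{0} = 1
G(4) = mex{0,0} = 1
G(5) = mex{0,0} = 1
G(6) = mex{1,0,0} = 2
G(7) = mex{1,1,0} = 2
G(8) = mex{1,1,0,0} = 2
G(9) = mex{2,1,1,0,0} = 3
G(10) = mex{2,2,1,0,0} = 3
G(11) = mex{2,2,1,1,0} = 3
G(12) = mex{3,2,2,1,1} = 0
G(13) = mex{3,3,2,1,1} = 0
G(14) = mex{3,3,2,2,1} = 0
G(15) = mex{0,3,3,2,2} = 1
G(16) = mex{0,0,3,2,2} = 1
G(17) = mex{0,0,3,3,2} = 1
G(18) = mex{1,0,0,3,3} = 2
G(19) = mex{1,1,0,3,3} = 2
G(20) = mex{1,1,0,0,3} = 2
G(21) = mex{2,1,1,0,0} = 3
G(22) = mex{2,2,1,0,0} = 3
G(23) = mex{2,2,1,1,0} = 3
G(24) = mex{3,2,2,1,1} = 0
G(25) = mex{3,3,2,1,1} = 0
G(26) = mex{3,3,2,2,1} = 0
G(27) = mex{0,3,3,2,2} = 1
G(28) = mex{0,0,3,2,2} = 1
G(29) = mex{0,0,3,3,2} = 1
G(30) = mex{1,0,0,3,3} = 2
G(31) = mex{1,1,0,3,3} = 2
G(32) = mex{1,1,0,0,3} = 2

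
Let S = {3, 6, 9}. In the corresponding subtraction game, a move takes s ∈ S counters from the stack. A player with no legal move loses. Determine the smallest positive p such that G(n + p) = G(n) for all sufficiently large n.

12

G(0) = 0
G(1) = mex{} = 0
G(2) = mex{} = 0
G(3) = mex{0} = 1
G(4) = mex{0} = 1
G(5) = mex{0} = 1
G(6) = mex{1,0} = 2
G(7) = mex{1,0} = 2
G(8) = mex{1,0} = 2
G(9) = mex{2,1,0} = 3
G(10) = mex{2,1,0} = 3
G(11) = mex{2,1,0} = 3
G(12) = mex{3,2,1} = 0
G(13) = mex{3,2,1} = 0
G(14) = mex{3,2,1} = 0
G(15) = mex{0,3,2} = 1
G(16) = mex{0,3,2} = 1
G(17) = mex{0,3,2} = 1
G(18) = mex{1,0,3} = 2
G(19) = mex{1,0,3} = 2
G(20) = mex{1,0,3} = 2
G(21) = mex{2,1,0} = 3
G(22) = mex{2,1,0} = 3
G(23) = mex{2,1,0} = 3
G(24) = mex{3,2,1} = 0
G(25) = mex{3,2,1} = 0
G(n+12) = G(n) holds for n = 0,…,8 (a full window of length max(S) = 9), so the sequence is purely periodic with period 12.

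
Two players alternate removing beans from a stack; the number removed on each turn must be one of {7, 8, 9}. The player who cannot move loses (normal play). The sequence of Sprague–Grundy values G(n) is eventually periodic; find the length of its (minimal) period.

G(0) = 0
G(1) = mex{} = 0
G(2) = mex{} = 0
G(3) = mex{} = 0
G(4) = mex{} = 0
G(5) = mex{} = 0
G(6) = mex{} = 0
G(7) = mex{0} = 1
G(8) = mex{0,0} = 1
G(9) = mex{0,0,0} = 1
G(10) = mex{0,0,0} = 1
G(11) = mex{0,0,0} = 1
G(12) = mex{0,0,0} = 1
G(13) = mex{0,0,0} = 1
G(14) = mex{1,0,0} = 2
G(15) = mex{1,1,0} = 2
G(16) = mex{1,1,1} = 0
G(17) = mex{1,1,1} = 0
G(18) = mex{1,1,1} = 0
G(19) = mex{1,1,1} = 0
G(20) = mex{1,1,1} = 0
G(21) = mex{2,1,1} = 0
G(22) = mex{2,2,1} = 0
G(23) = mex{0,2,2} = 1
G(24) = mex{0,0,2} = 1
G(25) = mex{0,0,0} = 1
G(26) = mex{0,0,0} = 1
G(27) = mex{0,0,0} = 1
G(28) = mex{0,0,0} = 1
G(29) = mex{0,0,0} = 1
G(30) = mex{1,0,0} = 2
G(31) = mex{1,1,0} = 2
G(32) = mex{1,1,1} = 0
G(33) = mex{1,1,1} = 0
G(n+16) = G(n) holds for n = 0,…,8 (a full window of length max(S) = 9), so the sequence is purely periodic with period 16.

16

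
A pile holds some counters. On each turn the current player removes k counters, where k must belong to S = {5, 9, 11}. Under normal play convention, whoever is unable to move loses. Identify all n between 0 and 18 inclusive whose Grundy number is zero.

G(0) = 0
G(1) = mex{} = 0
G(2) = mex{} = 0
G(3) = mex{} = 0
G(4) = mex{} = 0
G(5) = mex{0} = 1
G(6) = mex{0} = 1
G(7) = mex{0} = 1
G(8) = mex{0} = 1
G(9) = mex{0,0} = 1
G(10) = mex{1,0} = 2
G(11) = mex{1,0,0} = 2
G(12) = mex{1,0,0} = 2
G(13) = mex{1,0,0} = 2
G(14) = mex{1,1,0} = 2
G(15) = mex{2,1,0} = 3
G(16) = mex{2,1,1} = 0
G(17) = mex{2,1,1} = 0
G(18) = mex{2,1,1} = 0
P-positions are exactly the n with G(n) = 0.

0, 1, 2, 3, 4, 16, 17, 18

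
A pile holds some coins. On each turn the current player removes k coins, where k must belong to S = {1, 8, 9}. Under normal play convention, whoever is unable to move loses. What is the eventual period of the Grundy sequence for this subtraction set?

16

G(0) = 0
G(1) = mex{0} = 1
G(2) = mex{1} = 0
G(3) = mex{0} = 1
G(4) = mex{1} = 0
G(5) = mex{0} = 1
G(6) = mex{1} = 0
G(7) = mex{0} = 1
G(8) = mex{1,0} = 2
G(9) = mex{2,1,0} = 3
G(10) = mex{3,0,1} = 2
G(11) = mex{2,1,0} = 3
G(12) = mex{3,0,1} = 2
G(13) = mex{2,1,0} = 3
G(14) = mex{3,0,1} = 2
G(15) = mex{2,1,0} = 3
G(16) = mex{3,2,1} = 0
G(17) = mex{0,3,2} = 1
G(18) = mex{1,2,3} = 0
G(19) = mex{0,3,2} = 1
G(20) = mex{1,2,3} = 0
G(21) = mex{0,3,2} = 1
G(22) = mex{1,2,3} = 0
G(23) = mex{0,3,2} = 1
G(24) = mex{1,0,3} = 2
G(25) = mex{2,1,0} = 3
G(26) = mex{3,0,1} = 2
G(27) = mex{2,1,0} = 3
G(28) = mex{3,0,1} = 2
G(29) = mex{2,1,0} = 3
G(30) = mex{3,0,1} = 2
G(31) = mex{2,1,0} = 3
G(32) = mex{3,2,1} = 0
G(33) = mex{0,3,2} = 1
G(n+16) = G(n) holds for n = 0,…,8 (a full window of length max(S) = 9), so the sequence is purely periodic with period 16.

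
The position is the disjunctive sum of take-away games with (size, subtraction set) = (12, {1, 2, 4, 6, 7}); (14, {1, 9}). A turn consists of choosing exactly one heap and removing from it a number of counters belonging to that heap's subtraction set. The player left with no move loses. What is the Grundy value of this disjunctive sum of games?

1

Heap A, S = {1, 2, 4, 6, 7}:
G(0) = 0
G(1) = mex{0} = 1
G(2) = mex{1,0} = 2
G(3) = mex{2,1} = 0
G(4) = mex{0,2,0} = 1
G(5) = mex{1,0,1} = 2
G(6) = mex{2,1,2,0} = 3
G(7) = mex{3,2,0,1,0} = 4
G(8) = mex{4,3,1,2,1} = 0
G(9) = mex{0,4,2,0,2} = 1
G(10) = mex{1,0,3,1,0} = 2
G(11) = mex{2,1,4,2,1} = 0
G(12) = mex{0,2,0,3,2} = 1
G_A(12) = 1.
Heap B, S = {1, 9}:
n :  0  1  2  3  4  5  6  7  8  9 10 11 12 13 14
G :  0  1  0  1  0  1  0  1  0  1  0  1  0  1  0
G_B(14) = 0.
Combined Grundy value = 1 ⊕ 0 = 1.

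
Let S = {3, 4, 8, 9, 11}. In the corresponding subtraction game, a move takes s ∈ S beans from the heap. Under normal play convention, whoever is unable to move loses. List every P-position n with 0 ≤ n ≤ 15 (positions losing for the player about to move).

0, 1, 2, 7, 14

G(0) = 0
G(1) = mex{} = 0
G(2) = mex{} = 0
G(3) = mex{0} = 1
G(4) = mex{0,0} = 1
G(5) = mex{0,0} = 1
G(6) = mex{1,0} = 2
G(7) = mex{1,1} = 0
G(8) = mex{1,1,0} = 2
G(9) = mex{2,1,0,0} = 3
G(10) = mex{0,2,0,0} = 1
G(11) = mex{2,0,1,0,0} = 3
G(12) = mex{3,2,1,1,0} = 4
G(13) = mex{1,3,1,1,0} = 2
G(14) = mex{3,1,2,1,1} = 0
G(15) = mex{4,3,0,2,1} = 5
P-positions are exactly the n with G(n) = 0.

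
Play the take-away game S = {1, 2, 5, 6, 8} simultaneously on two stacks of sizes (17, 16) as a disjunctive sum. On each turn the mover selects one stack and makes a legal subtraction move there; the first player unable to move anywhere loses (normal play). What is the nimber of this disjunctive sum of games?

2

All stacks use S = {1, 2, 5, 6, 8}:
n :  0  1  2  3  4  5  6  7  8  9 10 11 12 13 14 15 16 17
G :  0  1  2  0  1  2  3  0  1  2  0  1  2  3  0  1  2  0
Stack A: G(17) = 0.
Stack B: G(16) = 2.
Combined Grundy value = 0 ⊕ 2 = 2.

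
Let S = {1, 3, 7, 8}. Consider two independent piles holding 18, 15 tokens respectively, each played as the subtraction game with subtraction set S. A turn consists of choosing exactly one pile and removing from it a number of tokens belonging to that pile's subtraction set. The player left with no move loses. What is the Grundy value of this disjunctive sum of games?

1

All piles use S = {1, 3, 7, 8}:
G(0) = 0
G(1) = mex{0} = 1
G(2) = mex{1} = 0
G(3) = mex{0,0} = 1
G(4) = mex{1,1} = 0
G(5) = mex{0,0} = 1
G(6) = mex{1,1} = 0
G(7) = mex{0,0,0} = 1
G(8) = mex{1,1,1,0} = 2
G(9) = mex{2,0,0,1} = 3
G(10) = mex{3,1,1,0} = 2
G(11) = mex{2,2,0,1} = 3
G(12) = mex{3,3,1,0} = 2
G(13) = mex{2,2,0,1} = 3
G(14) = mex{3,3,1,0} = 2
G(15) = mex{2,2,2,1} = 0
G(16) = mex{0,3,3,2} = 1
G(17) = mex{1,2,2,3} = 0
G(18) = mex{0,0,3,2} = 1
Pile A: G(18) = 1.
Pile B: G(15) = 0.
Combined Grundy value = 1 ⊕ 0 = 1.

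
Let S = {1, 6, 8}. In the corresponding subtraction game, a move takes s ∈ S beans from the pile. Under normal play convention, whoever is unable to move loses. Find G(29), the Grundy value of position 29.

1

n :  0  1  2  3  4  5  6  7  8  9 10 11 12 13 14 15 16 17 18 19 20 21 22 23 24 25 26 27 28 29
G :  0  1  0  1  0  1  2  0  1  0  1  0  1  2  0  1  0  1  0  1  2  0  1  0  1  0  1  2  0  1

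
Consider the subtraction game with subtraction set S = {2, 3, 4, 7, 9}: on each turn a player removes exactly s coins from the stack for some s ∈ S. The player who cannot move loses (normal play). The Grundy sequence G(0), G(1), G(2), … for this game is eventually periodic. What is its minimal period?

n :  0  1  2  3  4  5  6  7  8  9 10 11 12 13 14 15 16 17 18 19 20 21 22 23
G :  0  0  1  1  2  2  0  3  1  4  2  0  0  1  1  2  2  0  3  1  4  2  0  0
G(n+11) = G(n) holds for n = 0,…,8 (a full window of length max(S) = 9), so the sequence is purely periodic with period 11.

11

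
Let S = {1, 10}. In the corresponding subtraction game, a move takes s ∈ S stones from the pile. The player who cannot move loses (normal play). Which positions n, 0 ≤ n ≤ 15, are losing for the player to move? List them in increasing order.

0, 2, 4, 6, 8, 11, 13, 15

G(0) = 0
G(1) = mex{0} = 1
G(2) = mex{1} = 0
G(3) = mex{0} = 1
G(4) = mex{1} = 0
G(5) = mex{0} = 1
G(6) = mex{1} = 0
G(7) = mex{0} = 1
G(8) = mex{1} = 0
G(9) = mex{0} = 1
G(10) = mex{1,0} = 2
G(11) = mex{2,1} = 0
G(12) = mex{0,0} = 1
G(13) = mex{1,1} = 0
G(14) = mex{0,0} = 1
G(15) = mex{1,1} = 0
P-positions are exactly the n with G(n) = 0.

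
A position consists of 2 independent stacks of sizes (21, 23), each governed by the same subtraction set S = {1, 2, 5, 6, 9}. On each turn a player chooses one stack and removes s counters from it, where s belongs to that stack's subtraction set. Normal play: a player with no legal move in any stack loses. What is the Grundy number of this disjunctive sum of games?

All stacks use S = {1, 2, 5, 6, 9}:
G(0) = 0
G(1) = mex{0} = 1
G(2) = mex{1,0} = 2
G(3) = mex{2,1} = 0
G(4) = mex{0,2} = 1
G(5) = mex{1,0,0} = 2
G(6) = mex{2,1,1,0} = 3
G(7) = mex{3,2,2,1} = 0
G(8) = mex{0,3,0,2} = 1
G(9) = mex{1,0,1,0,0} = 2
G(10) = mex{2,1,2,1,1} = 0
G(11) = mex{0,2,3,2,2} = 1
G(12) = mex{1,0,0,3,0} = 2
G(13) = mex{2,1,1,0,1} = 3
G(14) = mex{3,2,2,1,2} = 0
G(15) = mex{0,3,0,2,3} = 1
G(16) = mex{1,0,1,0,0} = 2
G(17) = mex{2,1,2,1,1} = 0
G(18) = mex{0,2,3,2,2} = 1
G(19) = mex{1,0,0,3,0} = 2
G(20) = mex{2,1,1,0,1} = 3
G(21) = mex{3,2,2,1,2} = 0
G(22) = mex{0,3,0,2,3} = 1
G(23) = mex{1,0,1,0,0} = 2
Stack A: G(21) = 0.
Stack B: G(23) = 2.
Combined Grundy value = 0 ⊕ 2 = 2.

2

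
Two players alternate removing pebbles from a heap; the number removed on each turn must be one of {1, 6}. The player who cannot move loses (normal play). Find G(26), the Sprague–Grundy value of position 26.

G(0) = 0
G(1) = mex{0} = 1
G(2) = mex{1} = 0
G(3) = mex{0} = 1
G(4) = mex{1} = 0
G(5) = mex{0} = 1
G(6) = mex{1,0} = 2
G(7) = mex{2,1} = 0
G(8) = mex{0,0} = 1
G(9) = mex{1,1} = 0
G(10) = mex{0,0} = 1
G(11) = mex{1,1} = 0
G(12) = mex{0,2} = 1
G(13) = mex{1,0} = 2
G(14) = mex{2,1} = 0
G(15) = mex{0,0} = 1
G(16) = mex{1,1} = 0
G(17) = mex{0,0} = 1
G(18) = mex{1,1} = 0
G(19) = mex{0,2} = 1
G(20) = mex{1,0} = 2
G(21) = mex{2,1} = 0
G(22) = mex{0,0} = 1
G(23) = mex{1,1} = 0
G(24) = mex{0,0} = 1
G(25) = mex{1,1} = 0
G(26) = mex{0,2} = 1

1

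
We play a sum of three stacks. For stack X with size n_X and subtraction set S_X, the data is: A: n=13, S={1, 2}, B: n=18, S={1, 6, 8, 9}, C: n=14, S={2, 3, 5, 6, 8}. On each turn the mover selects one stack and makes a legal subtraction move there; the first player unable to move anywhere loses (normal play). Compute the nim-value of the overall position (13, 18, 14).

Stack A, S = {1, 2}:
n :  0  1  2  3  4  5  6  7  8  9 10 11 12 13
G :  0  1  2  0  1  2  0  1  2  0  1  2  0  1
G_A(13) = 1.
Stack B, S = {1, 6, 8, 9}:
n :  0  1  2  3  4  5  6  7  8  9 10 11 12 13 14 15 16 17 18
G :  0  1  0  1  0  1  2  0  1  2  3  2  3  2  0  1  2  0  1
G_B(18) = 1.
Stack C, S = {2, 3, 5, 6, 8}:
G(0) = 0
G(1) = mex{} = 0
G(2) = mex{0} = 1
G(3) = mex{0,0} = 1
G(4) = mex{1,0} = 2
G(5) = mex{1,1,0} = 2
G(6) = mex{2,1,0,0} = 3
G(7) = mex{2,2,1,0} = 3
G(8) = mex{3,2,1,1,0} = 4
G(9) = mex{3,3,2,1,0} = 4
G(10) = mex{4,3,2,2,1} = 0
G(11) = mex{4,4,3,2,1} = 0
G(12) = mex{0,4,3,3,2} = 1
G(13) = mex{0,0,4,3,2} = 1
G(14) = mex{1,0,4,4,3} = 2
G_C(14) = 2.
Combined Grundy value = 1 ⊕ 1 ⊕ 2 = 2.

2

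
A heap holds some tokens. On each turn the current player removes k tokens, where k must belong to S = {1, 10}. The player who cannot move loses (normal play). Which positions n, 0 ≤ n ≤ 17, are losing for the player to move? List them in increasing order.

0, 2, 4, 6, 8, 11, 13, 15, 17

n :  0  1  2  3  4  5  6  7  8  9 10 11 12 13 14 15 16 17
G :  0  1  0  1  0  1  0  1  0  1  2  0  1  0  1  0  1  0
P-positions are exactly the n with G(n) = 0.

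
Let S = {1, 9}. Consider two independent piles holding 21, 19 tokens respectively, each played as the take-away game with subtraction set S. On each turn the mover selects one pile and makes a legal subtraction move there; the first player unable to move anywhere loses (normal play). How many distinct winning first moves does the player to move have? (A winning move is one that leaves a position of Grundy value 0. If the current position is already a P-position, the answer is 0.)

All piles use S = {1, 9}:
G(0) = 0
G(1) = mex{0} = 1
G(2) = mex{1} = 0
G(3) = mex{0} = 1
G(4) = mex{1} = 0
G(5) = mex{0} = 1
G(6) = mex{1} = 0
G(7) = mex{0} = 1
G(8) = mex{1} = 0
G(9) = mex{0,0} = 1
G(10) = mex{1,1} = 0
G(11) = mex{0,0} = 1
G(12) = mex{1,1} = 0
G(13) = mex{0,0} = 1
G(14) = mex{1,1} = 0
G(15) = mex{0,0} = 1
G(16) = mex{1,1} = 0
G(17) = mex{0,0} = 1
G(18) = mex{1,1} = 0
G(19) = mex{0,0} = 1
G(20) = mex{1,1} = 0
G(21) = mex{0,0} = 1
Pile A: G(21) = 1.
Pile B: G(19) = 1.
Combined Grundy value = 1 ⊕ 1 = 0.
A winning move leaves total XOR = 0, i.e. changes one component's Grundy value g to g ⊕ X where X is the current total.
Pile A: target g' = 1⊕0 = 1, but every legal move changes the Grundy value (mex property), so 0 moves.
Pile B: target g' = 1⊕0 = 1, but every legal move changes the Grundy value (mex property), so 0 moves.

0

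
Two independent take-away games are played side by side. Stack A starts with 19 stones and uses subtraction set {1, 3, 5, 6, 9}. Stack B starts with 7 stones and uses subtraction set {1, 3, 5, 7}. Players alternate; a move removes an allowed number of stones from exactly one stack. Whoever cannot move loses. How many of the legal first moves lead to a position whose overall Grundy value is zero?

Stack A, S = {1, 3, 5, 6, 9}:
n :  0  1  2  3  4  5  6  7  8  9 10 11 12 13 14 15 16 17 18 19
G :  0  1  0  1  0  1  2  3  2  3  2  3  0  1  0  1  0  1  2  3
G_A(19) = 3.
Stack B, S = {1, 3, 5, 7}:
G(0) = 0
G(1) = mex{0} = 1
G(2) = mex{1} = 0
G(3) = mex{0,0} = 1
G(4) = mex{1,1} = 0
G(5) = mex{0,0,0} = 1
G(6) = mex{1,1,1} = 0
G(7) = mex{0,0,0,0} = 1
G_B(7) = 1.
Combined Grundy value = 3 ⊕ 1 = 2.
A winning move leaves total XOR = 0, i.e. changes one component's Grundy value g to g ⊕ X where X is the current total.
Stack A: need g' = 3⊕2 = 1. Options: 19−1→G=2, 19−3→G=0, 19−5→G=0, 19−6→G=1, 19−9→G=2. Hits: 1.
Stack B: need g' = 1⊕2 = 3. Options: 7−1→G=0, 7−3→G=0, 7−5→G=0, 7−7→G=0. Hits: 0.

1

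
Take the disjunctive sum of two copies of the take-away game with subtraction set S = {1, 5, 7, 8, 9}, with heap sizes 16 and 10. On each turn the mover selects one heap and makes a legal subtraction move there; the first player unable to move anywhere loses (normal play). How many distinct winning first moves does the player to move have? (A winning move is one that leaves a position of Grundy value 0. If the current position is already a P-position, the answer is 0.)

2

All heaps use S = {1, 5, 7, 8, 9}:
n :  0  1  2  3  4  5  6  7  8  9 10 11 12 13 14 15 16
G :  0  1  0  1  0  1  0  1  2  3  2  3  2  3  2  3  0
Heap A: G(16) = 0.
Heap B: G(10) = 2.
Combined Grundy value = 0 ⊕ 2 = 2.
A winning move leaves total XOR = 0, i.e. changes one component's Grundy value g to g ⊕ X where X is the current total.
Heap A: need g' = 0⊕2 = 2. Options: 16−1→G=3, 16−5→G=3, 16−7→G=3, 16−8→G=2, 16−9→G=1. Hits: 1.
Heap B: need g' = 2⊕2 = 0. Options: 10−1→G=3, 10−5→G=1, 10−7→G=1, 10−8→G=0, 10−9→G=1. Hits: 1.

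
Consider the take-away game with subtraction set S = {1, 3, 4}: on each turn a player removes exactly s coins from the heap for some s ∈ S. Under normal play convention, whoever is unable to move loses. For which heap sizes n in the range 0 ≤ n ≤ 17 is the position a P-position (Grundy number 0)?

0, 2, 7, 9, 14, 16

G(0) = 0
G(1) = mex{0} = 1
G(2) = mex{1} = 0
G(3) = mex{0,0} = 1
G(4) = mex{1,1,0} = 2
G(5) = mex{2,0,1} = 3
G(6) = mex{3,1,0} = 2
G(7) = mex{2,2,1} = 0
G(8) = mex{0,3,2} = 1
G(9) = mex{1,2,3} = 0
G(10) = mex{0,0,2} = 1
G(11) = mex{1,1,0} = 2
G(12) = mex{2,0,1} = 3
G(13) = mex{3,1,0} = 2
G(14) = mex{2,2,1} = 0
G(15) = mex{0,3,2} = 1
G(16) = mex{1,2,3} = 0
G(17) = mex{0,0,2} = 1
P-positions are exactly the n with G(n) = 0.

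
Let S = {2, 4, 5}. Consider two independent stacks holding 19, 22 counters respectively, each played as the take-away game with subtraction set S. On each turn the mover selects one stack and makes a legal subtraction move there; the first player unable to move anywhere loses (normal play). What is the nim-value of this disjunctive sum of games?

2

All stacks use S = {2, 4, 5}:
G(0) = 0
G(1) = mex{} = 0
G(2) = mex{0} = 1
G(3) = mex{0} = 1
G(4) = mex{1,0} = 2
G(5) = mex{1,0,0} = 2
G(6) = mex{2,1,0} = 3
G(7) = mex{2,1,1} = 0
G(8) = mex{3,2,1} = 0
G(9) = mex{0,2,2} = 1
G(10) = mex{0,3,2} = 1
G(11) = mex{1,0,3} = 2
G(12) = mex{1,0,0} = 2
G(13) = mex{2,1,0} = 3
G(14) = mex{2,1,1} = 0
G(15) = mex{3,2,1} = 0
G(16) = mex{0,2,2} = 1
G(17) = mex{0,3,2} = 1
G(18) = mex{1,0,3} = 2
G(19) = mex{1,0,0} = 2
G(20) = mex{2,1,0} = 3
G(21) = mex{2,1,1} = 0
G(22) = mex{3,2,1} = 0
Stack A: G(19) = 2.
Stack B: G(22) = 0.
Combined Grundy value = 2 ⊕ 0 = 2.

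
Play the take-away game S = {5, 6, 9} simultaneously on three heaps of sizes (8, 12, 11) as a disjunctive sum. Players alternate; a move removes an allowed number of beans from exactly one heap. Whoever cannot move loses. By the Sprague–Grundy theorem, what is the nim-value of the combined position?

All heaps use S = {5, 6, 9}:
n :  0  1  2  3  4  5  6  7  8  9 10 11 12
G :  0  0  0  0  0  1  1  1  1  1  2  2  2
Heap A: G(8) = 1.
Heap B: G(12) = 2.
Heap C: G(11) = 2.
Combined Grundy value = 1 ⊕ 2 ⊕ 2 = 1.

1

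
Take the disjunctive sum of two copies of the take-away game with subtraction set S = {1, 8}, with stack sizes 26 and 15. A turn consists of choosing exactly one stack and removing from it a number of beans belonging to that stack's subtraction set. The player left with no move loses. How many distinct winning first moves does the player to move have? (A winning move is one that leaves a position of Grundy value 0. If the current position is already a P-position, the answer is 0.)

1

All stacks use S = {1, 8}:
G(0) = 0
G(1) = mex{0} = 1
G(2) = mex{1} = 0
G(3) = mex{0} = 1
G(4) = mex{1} = 0
G(5) = mex{0} = 1
G(6) = mex{1} = 0
G(7) = mex{0} = 1
G(8) = mex{1,0} = 2
G(9) = mex{2,1} = 0
G(10) = mex{0,0} = 1
G(11) = mex{1,1} = 0
G(12) = mex{0,0} = 1
G(13) = mex{1,1} = 0
G(14) = mex{0,0} = 1
G(15) = mex{1,1} = 0
G(16) = mex{0,2} = 1
G(17) = mex{1,0} = 2
G(18) = mex{2,1} = 0
G(19) = mex{0,0} = 1
G(20) = mex{1,1} = 0
G(21) = mex{0,0} = 1
G(22) = mex{1,1} = 0
G(23) = mex{0,0} = 1
G(24) = mex{1,1} = 0
G(25) = mex{0,2} = 1
G(26) = mex{1,0} = 2
Stack A: G(26) = 2.
Stack B: G(15) = 0.
Combined Grundy value = 2 ⊕ 0 = 2.
A winning move leaves total XOR = 0, i.e. changes one component's Grundy value g to g ⊕ X where X is the current total.
Stack A: need g' = 2⊕2 = 0. Options: 26−1→G=1, 26−8→G=0. Hits: 1.
Stack B: need g' = 0⊕2 = 2. Options: 15−1→G=1, 15−8→G=1. Hits: 0.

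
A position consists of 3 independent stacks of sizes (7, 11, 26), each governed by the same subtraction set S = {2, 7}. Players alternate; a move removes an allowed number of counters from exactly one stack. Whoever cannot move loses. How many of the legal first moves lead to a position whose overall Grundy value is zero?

All stacks use S = {2, 7}:
G(0) = 0
G(1) = mex{} = 0
G(2) = mex{0} = 1
G(3) = mex{0} = 1
G(4) = mex{1} = 0
G(5) = mex{1} = 0
G(6) = mex{0} = 1
G(7) = mex{0,0} = 1
G(8) = mex{1,0} = 2
G(9) = mex{1,1} = 0
G(10) = mex{2,1} = 0
G(11) = mex{0,0} = 1
G(12) = mex{0,0} = 1
G(13) = mex{1,1} = 0
G(14) = mex{1,1} = 0
G(15) = mex{0,2} = 1
G(16) = mex{0,0} = 1
G(17) = mex{1,0} = 2
G(18) = mex{1,1} = 0
G(19) = mex{2,1} = 0
G(20) = mex{0,0} = 1
G(21) = mex{0,0} = 1
G(22) = mex{1,1} = 0
G(23) = mex{1,1} = 0
G(24) = mex{0,2} = 1
G(25) = mex{0,0} = 1
G(26) = mex{1,0} = 2
Stack A: G(7) = 1.
Stack B: G(11) = 1.
Stack C: G(26) = 2.
Combined Grundy value = 1 ⊕ 1 ⊕ 2 = 2.
A winning move leaves total XOR = 0, i.e. changes one component's Grundy value g to g ⊕ X where X is the current total.
Stack A: need g' = 1⊕2 = 3. Options: 7−2→G=0, 7−7→G=0. Hits: 0.
Stack B: need g' = 1⊕2 = 3. Options: 11−2→G=0, 11−7→G=0. Hits: 0.
Stack C: need g' = 2⊕2 = 0. Options: 26−2→G=1, 26−7→G=0. Hits: 1.

1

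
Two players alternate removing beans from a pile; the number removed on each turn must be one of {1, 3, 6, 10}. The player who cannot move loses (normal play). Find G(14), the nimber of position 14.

G(0) = 0
G(1) = mex{0} = 1
G(2) = mex{1} = 0
G(3) = mex{0,0} = 1
G(4) = mex{1,1} = 0
G(5) = mex{0,0} = 1
G(6) = mex{1,1,0} = 2
G(7) = mex{2,0,1} = 3
G(8) = mex{3,1,0} = 2
G(9) = mex{2,2,1} = 0
G(10) = mex{0,3,0,0} = 1
G(11) = mex{1,2,1,1} = 0
G(12) = mex{0,0,2,0} = 1
G(13) = mex{1,1,3,1} = 0
G(14) = mex{0,0,2,0} = 1

1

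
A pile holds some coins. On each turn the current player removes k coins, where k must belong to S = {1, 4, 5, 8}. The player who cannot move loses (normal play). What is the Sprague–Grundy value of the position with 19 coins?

1

n :  0  1  2  3  4  5  6  7  8  9 10 11 12 13 14 15 16 17 18 19
G :  0  1  0  1  2  3  2  3  4  0  1  0  1  2  3  2  3  4  0  1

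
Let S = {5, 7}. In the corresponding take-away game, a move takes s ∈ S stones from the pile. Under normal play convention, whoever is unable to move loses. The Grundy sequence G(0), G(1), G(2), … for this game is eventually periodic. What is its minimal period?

G(0) = 0
G(1) = mex{} = 0
G(2) = mex{} = 0
G(3) = mex{} = 0
G(4) = mex{} = 0
G(5) = mex{0} = 1
G(6) = mex{0} = 1
G(7) = mex{0,0} = 1
G(8) = mex{0,0} = 1
G(9) = mex{0,0} = 1
G(10) = mex{1,0} = 2
G(11) = mex{1,0} = 2
G(12) = mex{1,1} = 0
G(13) = mex{1,1} = 0
G(14) = mex{1,1} = 0
G(15) = mex{2,1} = 0
G(16) = mex{2,1} = 0
G(17) = mex{0,2} = 1
G(18) = mex{0,2} = 1
G(19) = mex{0,0} = 1
G(20) = mex{0,0} = 1
G(21) = mex{0,0} = 1
G(22) = mex{1,0} = 2
G(23) = mex{1,0} = 2
G(24) = mex{1,1} = 0
G(25) = mex{1,1} = 0
G(n+12) = G(n) holds for n = 0,…,6 (a full window of length max(S) = 7), so the sequence is purely periodic with period 12.

12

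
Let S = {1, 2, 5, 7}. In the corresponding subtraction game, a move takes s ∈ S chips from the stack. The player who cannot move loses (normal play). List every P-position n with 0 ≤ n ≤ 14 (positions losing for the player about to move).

0, 3, 6, 9, 12

n :  0  1  2  3  4  5  6  7  8  9 10 11 12 13 14
G :  0  1  2  0  1  2  0  1  2  0  1  2  0  1  2
P-positions are exactly the n with G(n) = 0.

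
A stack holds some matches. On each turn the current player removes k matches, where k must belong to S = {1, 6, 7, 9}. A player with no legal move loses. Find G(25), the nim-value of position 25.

1

n :  0  1  2  3  4  5  6  7  8  9 10 11 12 13 14 15 16 17 18 19 20 21 22 23 24 25
G :  0  1  0  1  0  1  2  3  2  3  2  3  0  1  0  1  0  1  2  3  2  3  2  3  0  1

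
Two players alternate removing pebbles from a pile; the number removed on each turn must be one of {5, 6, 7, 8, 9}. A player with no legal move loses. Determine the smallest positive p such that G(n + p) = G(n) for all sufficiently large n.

14

G(0) = 0
G(1) = mex{} = 0
G(2) = mex{} = 0
G(3) = mex{} = 0
G(4) = mex{} = 0
G(5) = mex{0} = 1
G(6) = mex{0,0} = 1
G(7) = mex{0,0,0} = 1
G(8) = mex{0,0,0,0} = 1
G(9) = mex{0,0,0,0,0} = 1
G(10) = mex{1,0,0,0,0} = 2
G(11) = mex{1,1,0,0,0} = 2
G(12) = mex{1,1,1,0,0} = 2
G(13) = mex{1,1,1,1,0} = 2
G(14) = mex{1,1,1,1,1} = 0
G(15) = mex{2,1,1,1,1} = 0
G(16) = mex{2,2,1,1,1} = 0
G(17) = mex{2,2,2,1,1} = 0
G(18) = mex{2,2,2,2,1} = 0
G(19) = mex{0,2,2,2,2} = 1
G(20) = mex{0,0,2,2,2} = 1
G(21) = mex{0,0,0,2,2} = 1
G(22) = mex{0,0,0,0,2} = 1
G(23) = mex{0,0,0,0,0} = 1
G(24) = mex{1,0,0,0,0} = 2
G(25) = mex{1,1,0,0,0} = 2
G(26) = mex{1,1,1,0,0} = 2
G(27) = mex{1,1,1,1,0} = 2
G(28) = mex{1,1,1,1,1} = 0
G(29) = mex{2,1,1,1,1} = 0
G(n+14) = G(n) holds for n = 0,…,8 (a full window of length max(S) = 9), so the sequence is purely periodic with period 14.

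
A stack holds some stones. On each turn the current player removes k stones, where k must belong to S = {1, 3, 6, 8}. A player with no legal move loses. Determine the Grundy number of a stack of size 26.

G(0) = 0
G(1) = mex{0} = 1
G(2) = mex{1} = 0
G(3) = mex{0,0} = 1
G(4) = mex{1,1} = 0
G(5) = mex{0,0} = 1
G(6) = mex{1,1,0} = 2
G(7) = mex{2,0,1} = 3
G(8) = mex{3,1,0,0} = 2
G(9) = mex{2,2,1,1} = 0
G(10) = mex{0,3,0,0} = 1
G(11) = mex{1,2,1,1} = 0
G(12) = mex{0,0,2,0} = 1
G(13) = mex{1,1,3,1} = 0
G(14) = mex{0,0,2,2} = 1
G(15) = mex{1,1,0,3} = 2
G(16) = mex{2,0,1,2} = 3
G(17) = mex{3,1,0,0} = 2
G(18) = mex{2,2,1,1} = 0
G(19) = mex{0,3,0,0} = 1
G(20) = mex{1,2,1,1} = 0
G(21) = mex{0,0,2,0} = 1
G(22) = mex{1,1,3,1} = 0
G(23) = mex{0,0,2,2} = 1
G(24) = mex{1,1,0,3} = 2
G(25) = mex{2,0,1,2} = 3
G(26) = mex{3,1,0,0} = 2

2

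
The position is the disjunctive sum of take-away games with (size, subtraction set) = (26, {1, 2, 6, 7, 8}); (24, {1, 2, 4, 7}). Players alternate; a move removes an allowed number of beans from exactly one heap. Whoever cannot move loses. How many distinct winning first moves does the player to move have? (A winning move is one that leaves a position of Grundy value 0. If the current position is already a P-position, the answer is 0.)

4

Heap A, S = {1, 2, 6, 7, 8}:
n :  0  1  2  3  4  5  6  7  8  9 10 11 12 13 14 15 16 17 18 19 20 21 22 23 24 25 26
G :  0  1  2  0  1  2  3  4  5  3  4  5  0  1  2  0  1  2  3  4  5  3  4  5  0  1  2
G_A(26) = 2.
Heap B, S = {1, 2, 4, 7}:
n :  0  1  2  3  4  5  6  7  8  9 10 11 12 13 14 15 16 17 18 19 20 21 22 23 24
G :  0  1  2  0  1  2  0  1  2  0  1  2  0  1  2  0  1  2  0  1  2  0  1  2  0
G_B(24) = 0.
Combined Grundy value = 2 ⊕ 0 = 2.
A winning move leaves total XOR = 0, i.e. changes one component's Grundy value g to g ⊕ X where X is the current total.
Heap A: need g' = 2⊕2 = 0. Options: 26−1→G=1, 26−2→G=0, 26−6→G=5, 26−7→G=4, 26−8→G=3. Hits: 1.
Heap B: need g' = 0⊕2 = 2. Options: 24−1→G=2, 24−2→G=1, 24−4→G=2, 24−7→G=2. Hits: 3.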